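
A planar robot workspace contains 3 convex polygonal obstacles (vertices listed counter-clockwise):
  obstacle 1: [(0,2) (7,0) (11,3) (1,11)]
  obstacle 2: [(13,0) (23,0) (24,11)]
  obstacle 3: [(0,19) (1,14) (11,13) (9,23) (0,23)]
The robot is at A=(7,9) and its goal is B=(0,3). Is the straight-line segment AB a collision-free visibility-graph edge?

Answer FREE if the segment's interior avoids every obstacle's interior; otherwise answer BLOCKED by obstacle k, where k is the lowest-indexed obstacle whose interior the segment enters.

Obstacle 1 [(0,2) (7,0) (11,3) (1,11)]:
  edge (0,2)–(7,0): clear
  edge (7,0)–(11,3): clear
  edge (11,3)–(1,11): crosses AB
  edge (1,11)–(0,2): crosses AB
  → BLOCKED
Obstacle 2 [(13,0) (23,0) (24,11)]:
  edge (13,0)–(23,0): clear
  edge (23,0)–(24,11): clear
  edge (24,11)–(13,0): clear
  midpoint (7/2,6) outside
  → clear
Obstacle 3 [(0,19) (1,14) (11,13) (9,23) (0,23)]:
  edge (0,19)–(1,14): clear
  edge (1,14)–(11,13): clear
  edge (11,13)–(9,23): clear
  edge (9,23)–(0,23): clear
  edge (0,23)–(0,19): clear
  midpoint (7/2,6) outside
  → clear

BLOCKED by obstacle 1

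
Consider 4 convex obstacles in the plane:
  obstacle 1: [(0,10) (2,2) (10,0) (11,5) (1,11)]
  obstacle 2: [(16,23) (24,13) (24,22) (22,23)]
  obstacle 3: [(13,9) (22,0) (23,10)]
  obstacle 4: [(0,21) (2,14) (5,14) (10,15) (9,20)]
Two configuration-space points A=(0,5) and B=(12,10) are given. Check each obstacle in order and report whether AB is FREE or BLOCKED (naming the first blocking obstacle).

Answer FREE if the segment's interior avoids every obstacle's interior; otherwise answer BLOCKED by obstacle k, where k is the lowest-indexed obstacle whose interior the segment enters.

BLOCKED by obstacle 1

Obstacle 1 [(0,10) (2,2) (10,0) (11,5) (1,11)]:
  edge (0,10)–(2,2): crosses AB
  edge (2,2)–(10,0): clear
  edge (10,0)–(11,5): clear
  edge (11,5)–(1,11): crosses AB
  edge (1,11)–(0,10): clear
  → BLOCKED
Obstacle 2 [(16,23) (24,13) (24,22) (22,23)]:
  edge (16,23)–(24,13): clear
  edge (24,13)–(24,22): clear
  edge (24,22)–(22,23): clear
  edge (22,23)–(16,23): clear
  midpoint (6,15/2) outside
  → clear
Obstacle 3 [(13,9) (22,0) (23,10)]:
  edge (13,9)–(22,0): clear
  edge (22,0)–(23,10): clear
  edge (23,10)–(13,9): clear
  midpoint (6,15/2) outside
  → clear
Obstacle 4 [(0,21) (2,14) (5,14) (10,15) (9,20)]:
  edge (0,21)–(2,14): clear
  edge (2,14)–(5,14): clear
  edge (5,14)–(10,15): clear
  edge (10,15)–(9,20): clear
  edge (9,20)–(0,21): clear
  midpoint (6,15/2) outside
  → clear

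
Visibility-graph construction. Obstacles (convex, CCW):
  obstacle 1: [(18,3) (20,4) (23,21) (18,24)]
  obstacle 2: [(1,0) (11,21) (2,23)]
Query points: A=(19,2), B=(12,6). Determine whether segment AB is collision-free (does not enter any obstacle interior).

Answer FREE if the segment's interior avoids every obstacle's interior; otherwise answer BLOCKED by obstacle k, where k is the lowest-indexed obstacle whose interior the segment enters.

Obstacle 1 [(18,3) (20,4) (23,21) (18,24)]:
  edge (18,3)–(20,4): clear
  edge (20,4)–(23,21): clear
  edge (23,21)–(18,24): clear
  edge (18,24)–(18,3): clear
  midpoint (31/2,4) outside
  → clear
Obstacle 2 [(1,0) (11,21) (2,23)]:
  edge (1,0)–(11,21): clear
  edge (11,21)–(2,23): clear
  edge (2,23)–(1,0): clear
  midpoint (31/2,4) outside
  → clear

FREE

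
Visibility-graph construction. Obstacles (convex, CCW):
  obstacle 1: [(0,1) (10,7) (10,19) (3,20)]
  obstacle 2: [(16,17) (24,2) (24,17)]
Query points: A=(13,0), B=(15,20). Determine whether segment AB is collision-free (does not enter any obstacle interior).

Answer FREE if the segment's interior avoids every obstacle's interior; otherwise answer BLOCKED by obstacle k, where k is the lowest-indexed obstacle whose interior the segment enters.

Obstacle 1 [(0,1) (10,7) (10,19) (3,20)]:
  edge (0,1)–(10,7): clear
  edge (10,7)–(10,19): clear
  edge (10,19)–(3,20): clear
  edge (3,20)–(0,1): clear
  midpoint (14,10) outside
  → clear
Obstacle 2 [(16,17) (24,2) (24,17)]:
  edge (16,17)–(24,2): clear
  edge (24,2)–(24,17): clear
  edge (24,17)–(16,17): clear
  midpoint (14,10) outside
  → clear

FREE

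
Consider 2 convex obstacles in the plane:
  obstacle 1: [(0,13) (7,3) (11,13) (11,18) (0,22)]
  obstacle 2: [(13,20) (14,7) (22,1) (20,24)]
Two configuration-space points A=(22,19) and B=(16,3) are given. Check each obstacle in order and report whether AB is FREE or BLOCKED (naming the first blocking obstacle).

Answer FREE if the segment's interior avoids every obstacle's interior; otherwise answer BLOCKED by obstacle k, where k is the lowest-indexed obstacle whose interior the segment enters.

BLOCKED by obstacle 2

Obstacle 1 [(0,13) (7,3) (11,13) (11,18) (0,22)]:
  edge (0,13)–(7,3): clear
  edge (7,3)–(11,13): clear
  edge (11,13)–(11,18): clear
  edge (11,18)–(0,22): clear
  edge (0,22)–(0,13): clear
  midpoint (19,11) outside
  → clear
Obstacle 2 [(13,20) (14,7) (22,1) (20,24)]:
  edge (13,20)–(14,7): clear
  edge (14,7)–(22,1): crosses AB
  edge (22,1)–(20,24): crosses AB
  edge (20,24)–(13,20): clear
  → BLOCKED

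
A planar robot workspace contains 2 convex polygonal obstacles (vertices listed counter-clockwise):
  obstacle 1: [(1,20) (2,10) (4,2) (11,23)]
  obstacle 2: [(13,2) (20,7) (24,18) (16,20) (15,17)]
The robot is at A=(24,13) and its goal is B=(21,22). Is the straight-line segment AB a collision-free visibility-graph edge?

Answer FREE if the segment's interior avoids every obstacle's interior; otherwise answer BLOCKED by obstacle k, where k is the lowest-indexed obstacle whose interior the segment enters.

BLOCKED by obstacle 2

Obstacle 1 [(1,20) (2,10) (4,2) (11,23)]:
  edge (1,20)–(2,10): clear
  edge (2,10)–(4,2): clear
  edge (4,2)–(11,23): clear
  edge (11,23)–(1,20): clear
  midpoint (45/2,35/2) outside
  → clear
Obstacle 2 [(13,2) (20,7) (24,18) (16,20) (15,17)]:
  edge (13,2)–(20,7): clear
  edge (20,7)–(24,18): crosses AB
  edge (24,18)–(16,20): crosses AB
  edge (16,20)–(15,17): clear
  edge (15,17)–(13,2): clear
  → BLOCKED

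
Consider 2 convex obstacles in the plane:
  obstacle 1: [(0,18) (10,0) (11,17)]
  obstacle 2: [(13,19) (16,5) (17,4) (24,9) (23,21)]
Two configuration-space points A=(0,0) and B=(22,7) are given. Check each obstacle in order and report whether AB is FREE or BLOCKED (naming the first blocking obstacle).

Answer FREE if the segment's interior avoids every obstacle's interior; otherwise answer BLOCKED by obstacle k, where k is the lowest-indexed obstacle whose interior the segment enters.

BLOCKED by obstacle 1

Obstacle 1 [(0,18) (10,0) (11,17)]:
  edge (0,18)–(10,0): crosses AB
  edge (10,0)–(11,17): crosses AB
  edge (11,17)–(0,18): clear
  → BLOCKED
Obstacle 2 [(13,19) (16,5) (17,4) (24,9) (23,21)]:
  edge (13,19)–(16,5): crosses AB
  edge (16,5)–(17,4): clear
  edge (17,4)–(24,9): crosses AB
  edge (24,9)–(23,21): clear
  edge (23,21)–(13,19): clear
  → BLOCKED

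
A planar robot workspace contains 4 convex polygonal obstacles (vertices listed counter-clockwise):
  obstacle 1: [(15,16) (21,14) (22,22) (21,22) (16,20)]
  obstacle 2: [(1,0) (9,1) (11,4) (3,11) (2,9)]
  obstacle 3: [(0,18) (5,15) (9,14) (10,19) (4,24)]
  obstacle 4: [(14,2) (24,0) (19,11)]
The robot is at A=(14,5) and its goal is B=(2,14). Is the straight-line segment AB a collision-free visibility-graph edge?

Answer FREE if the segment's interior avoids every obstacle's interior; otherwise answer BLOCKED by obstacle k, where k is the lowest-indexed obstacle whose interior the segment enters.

FREE

Obstacle 1 [(15,16) (21,14) (22,22) (21,22) (16,20)]:
  edge (15,16)–(21,14): clear
  edge (21,14)–(22,22): clear
  edge (22,22)–(21,22): clear
  edge (21,22)–(16,20): clear
  edge (16,20)–(15,16): clear
  midpoint (8,19/2) outside
  → clear
Obstacle 2 [(1,0) (9,1) (11,4) (3,11) (2,9)]:
  edge (1,0)–(9,1): clear
  edge (9,1)–(11,4): clear
  edge (11,4)–(3,11): clear
  edge (3,11)–(2,9): clear
  edge (2,9)–(1,0): clear
  midpoint (8,19/2) outside
  → clear
Obstacle 3 [(0,18) (5,15) (9,14) (10,19) (4,24)]:
  edge (0,18)–(5,15): clear
  edge (5,15)–(9,14): clear
  edge (9,14)–(10,19): clear
  edge (10,19)–(4,24): clear
  edge (4,24)–(0,18): clear
  midpoint (8,19/2) outside
  → clear
Obstacle 4 [(14,2) (24,0) (19,11)]:
  edge (14,2)–(24,0): clear
  edge (24,0)–(19,11): clear
  edge (19,11)–(14,2): clear
  midpoint (8,19/2) outside
  → clear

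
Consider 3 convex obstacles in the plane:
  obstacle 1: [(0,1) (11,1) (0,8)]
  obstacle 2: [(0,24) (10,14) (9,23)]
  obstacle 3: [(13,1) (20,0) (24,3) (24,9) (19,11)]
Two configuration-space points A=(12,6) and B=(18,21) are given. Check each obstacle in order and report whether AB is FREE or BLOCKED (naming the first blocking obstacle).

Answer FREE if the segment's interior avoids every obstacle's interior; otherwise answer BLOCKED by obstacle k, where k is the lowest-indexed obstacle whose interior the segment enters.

Obstacle 1 [(0,1) (11,1) (0,8)]:
  edge (0,1)–(11,1): clear
  edge (11,1)–(0,8): clear
  edge (0,8)–(0,1): clear
  midpoint (15,27/2) outside
  → clear
Obstacle 2 [(0,24) (10,14) (9,23)]:
  edge (0,24)–(10,14): clear
  edge (10,14)–(9,23): clear
  edge (9,23)–(0,24): clear
  midpoint (15,27/2) outside
  → clear
Obstacle 3 [(13,1) (20,0) (24,3) (24,9) (19,11)]:
  edge (13,1)–(20,0): clear
  edge (20,0)–(24,3): clear
  edge (24,3)–(24,9): clear
  edge (24,9)–(19,11): clear
  edge (19,11)–(13,1): clear
  midpoint (15,27/2) outside
  → clear

FREE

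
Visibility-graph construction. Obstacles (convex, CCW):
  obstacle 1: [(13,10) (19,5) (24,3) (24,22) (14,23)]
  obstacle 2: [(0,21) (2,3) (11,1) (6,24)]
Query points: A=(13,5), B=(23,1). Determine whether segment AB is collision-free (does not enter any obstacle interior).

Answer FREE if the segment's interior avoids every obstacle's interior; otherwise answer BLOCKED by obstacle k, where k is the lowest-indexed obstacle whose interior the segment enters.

Obstacle 1 [(13,10) (19,5) (24,3) (24,22) (14,23)]:
  edge (13,10)–(19,5): clear
  edge (19,5)–(24,3): clear
  edge (24,3)–(24,22): clear
  edge (24,22)–(14,23): clear
  edge (14,23)–(13,10): clear
  midpoint (18,3) outside
  → clear
Obstacle 2 [(0,21) (2,3) (11,1) (6,24)]:
  edge (0,21)–(2,3): clear
  edge (2,3)–(11,1): clear
  edge (11,1)–(6,24): clear
  edge (6,24)–(0,21): clear
  midpoint (18,3) outside
  → clear

FREE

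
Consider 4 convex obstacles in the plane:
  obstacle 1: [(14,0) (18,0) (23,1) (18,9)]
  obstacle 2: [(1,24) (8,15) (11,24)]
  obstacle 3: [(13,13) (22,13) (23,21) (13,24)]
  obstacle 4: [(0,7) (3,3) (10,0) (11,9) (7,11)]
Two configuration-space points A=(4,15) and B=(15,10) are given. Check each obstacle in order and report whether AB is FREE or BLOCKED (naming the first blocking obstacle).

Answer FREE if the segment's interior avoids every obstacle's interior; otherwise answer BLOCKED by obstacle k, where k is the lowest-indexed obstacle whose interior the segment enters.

FREE

Obstacle 1 [(14,0) (18,0) (23,1) (18,9)]:
  edge (14,0)–(18,0): clear
  edge (18,0)–(23,1): clear
  edge (23,1)–(18,9): clear
  edge (18,9)–(14,0): clear
  midpoint (19/2,25/2) outside
  → clear
Obstacle 2 [(1,24) (8,15) (11,24)]:
  edge (1,24)–(8,15): clear
  edge (8,15)–(11,24): clear
  edge (11,24)–(1,24): clear
  midpoint (19/2,25/2) outside
  → clear
Obstacle 3 [(13,13) (22,13) (23,21) (13,24)]:
  edge (13,13)–(22,13): clear
  edge (22,13)–(23,21): clear
  edge (23,21)–(13,24): clear
  edge (13,24)–(13,13): clear
  midpoint (19/2,25/2) outside
  → clear
Obstacle 4 [(0,7) (3,3) (10,0) (11,9) (7,11)]:
  edge (0,7)–(3,3): clear
  edge (3,3)–(10,0): clear
  edge (10,0)–(11,9): clear
  edge (11,9)–(7,11): clear
  edge (7,11)–(0,7): clear
  midpoint (19/2,25/2) outside
  → clear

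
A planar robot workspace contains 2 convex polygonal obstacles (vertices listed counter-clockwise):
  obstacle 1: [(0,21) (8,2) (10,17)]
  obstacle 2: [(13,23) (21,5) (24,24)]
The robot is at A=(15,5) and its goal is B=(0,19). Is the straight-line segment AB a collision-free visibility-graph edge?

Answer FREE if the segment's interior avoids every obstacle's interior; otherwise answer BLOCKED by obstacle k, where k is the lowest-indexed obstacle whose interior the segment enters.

Obstacle 1 [(0,21) (8,2) (10,17)]:
  edge (0,21)–(8,2): crosses AB
  edge (8,2)–(10,17): crosses AB
  edge (10,17)–(0,21): clear
  → BLOCKED
Obstacle 2 [(13,23) (21,5) (24,24)]:
  edge (13,23)–(21,5): clear
  edge (21,5)–(24,24): clear
  edge (24,24)–(13,23): clear
  midpoint (15/2,12) outside
  → clear

BLOCKED by obstacle 1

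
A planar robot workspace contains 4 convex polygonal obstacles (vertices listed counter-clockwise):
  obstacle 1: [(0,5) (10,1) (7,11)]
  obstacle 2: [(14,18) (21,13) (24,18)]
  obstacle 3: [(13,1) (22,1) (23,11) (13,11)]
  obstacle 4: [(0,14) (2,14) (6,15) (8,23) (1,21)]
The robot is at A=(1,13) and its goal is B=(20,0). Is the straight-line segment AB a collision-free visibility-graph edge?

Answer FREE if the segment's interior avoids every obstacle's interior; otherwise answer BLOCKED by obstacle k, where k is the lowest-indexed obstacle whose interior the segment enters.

Obstacle 1 [(0,5) (10,1) (7,11)]:
  edge (0,5)–(10,1): clear
  edge (10,1)–(7,11): crosses AB
  edge (7,11)–(0,5): crosses AB
  → BLOCKED
Obstacle 2 [(14,18) (21,13) (24,18)]:
  edge (14,18)–(21,13): clear
  edge (21,13)–(24,18): clear
  edge (24,18)–(14,18): clear
  midpoint (21/2,13/2) outside
  → clear
Obstacle 3 [(13,1) (22,1) (23,11) (13,11)]:
  edge (13,1)–(22,1): crosses AB
  edge (22,1)–(23,11): clear
  edge (23,11)–(13,11): clear
  edge (13,11)–(13,1): crosses AB
  → BLOCKED
Obstacle 4 [(0,14) (2,14) (6,15) (8,23) (1,21)]:
  edge (0,14)–(2,14): clear
  edge (2,14)–(6,15): clear
  edge (6,15)–(8,23): clear
  edge (8,23)–(1,21): clear
  edge (1,21)–(0,14): clear
  midpoint (21/2,13/2) outside
  → clear

BLOCKED by obstacle 1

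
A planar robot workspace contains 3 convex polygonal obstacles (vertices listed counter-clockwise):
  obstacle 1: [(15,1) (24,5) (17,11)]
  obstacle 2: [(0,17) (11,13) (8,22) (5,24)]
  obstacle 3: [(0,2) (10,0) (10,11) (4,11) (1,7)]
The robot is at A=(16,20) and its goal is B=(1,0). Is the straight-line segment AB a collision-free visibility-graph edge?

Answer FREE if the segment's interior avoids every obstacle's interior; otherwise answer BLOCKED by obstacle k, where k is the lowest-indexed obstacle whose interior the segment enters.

BLOCKED by obstacle 2

Obstacle 1 [(15,1) (24,5) (17,11)]:
  edge (15,1)–(24,5): clear
  edge (24,5)–(17,11): clear
  edge (17,11)–(15,1): clear
  midpoint (17/2,10) outside
  → clear
Obstacle 2 [(0,17) (11,13) (8,22) (5,24)]:
  edge (0,17)–(11,13): crosses AB
  edge (11,13)–(8,22): crosses AB
  edge (8,22)–(5,24): clear
  edge (5,24)–(0,17): clear
  → BLOCKED
Obstacle 3 [(0,2) (10,0) (10,11) (4,11) (1,7)]:
  edge (0,2)–(10,0): crosses AB
  edge (10,0)–(10,11): clear
  edge (10,11)–(4,11): crosses AB
  edge (4,11)–(1,7): clear
  edge (1,7)–(0,2): clear
  → BLOCKED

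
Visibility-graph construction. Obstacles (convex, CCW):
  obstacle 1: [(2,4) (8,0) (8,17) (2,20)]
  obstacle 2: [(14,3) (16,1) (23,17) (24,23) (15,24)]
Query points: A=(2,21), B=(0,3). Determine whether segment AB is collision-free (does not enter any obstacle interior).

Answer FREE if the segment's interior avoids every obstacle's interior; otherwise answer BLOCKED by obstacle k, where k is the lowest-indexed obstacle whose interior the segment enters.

FREE

Obstacle 1 [(2,4) (8,0) (8,17) (2,20)]:
  edge (2,4)–(8,0): clear
  edge (8,0)–(8,17): clear
  edge (8,17)–(2,20): clear
  edge (2,20)–(2,4): clear
  midpoint (1,12) outside
  → clear
Obstacle 2 [(14,3) (16,1) (23,17) (24,23) (15,24)]:
  edge (14,3)–(16,1): clear
  edge (16,1)–(23,17): clear
  edge (23,17)–(24,23): clear
  edge (24,23)–(15,24): clear
  edge (15,24)–(14,3): clear
  midpoint (1,12) outside
  → clear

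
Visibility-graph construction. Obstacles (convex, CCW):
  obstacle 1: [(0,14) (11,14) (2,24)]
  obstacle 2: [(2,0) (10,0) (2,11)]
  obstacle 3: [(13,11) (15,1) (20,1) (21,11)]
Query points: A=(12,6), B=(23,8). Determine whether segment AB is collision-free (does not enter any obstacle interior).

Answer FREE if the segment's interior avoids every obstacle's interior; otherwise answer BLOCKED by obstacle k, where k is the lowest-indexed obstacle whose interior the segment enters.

Obstacle 1 [(0,14) (11,14) (2,24)]:
  edge (0,14)–(11,14): clear
  edge (11,14)–(2,24): clear
  edge (2,24)–(0,14): clear
  midpoint (35/2,7) outside
  → clear
Obstacle 2 [(2,0) (10,0) (2,11)]:
  edge (2,0)–(10,0): clear
  edge (10,0)–(2,11): clear
  edge (2,11)–(2,0): clear
  midpoint (35/2,7) outside
  → clear
Obstacle 3 [(13,11) (15,1) (20,1) (21,11)]:
  edge (13,11)–(15,1): crosses AB
  edge (15,1)–(20,1): clear
  edge (20,1)–(21,11): crosses AB
  edge (21,11)–(13,11): clear
  → BLOCKED

BLOCKED by obstacle 3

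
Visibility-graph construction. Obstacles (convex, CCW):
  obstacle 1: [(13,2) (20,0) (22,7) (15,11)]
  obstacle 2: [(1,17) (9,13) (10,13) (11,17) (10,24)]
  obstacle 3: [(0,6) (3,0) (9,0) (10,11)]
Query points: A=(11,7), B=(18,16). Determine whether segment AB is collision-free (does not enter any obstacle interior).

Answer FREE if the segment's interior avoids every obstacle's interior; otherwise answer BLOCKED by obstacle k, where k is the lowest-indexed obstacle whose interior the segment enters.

FREE

Obstacle 1 [(13,2) (20,0) (22,7) (15,11)]:
  edge (13,2)–(20,0): clear
  edge (20,0)–(22,7): clear
  edge (22,7)–(15,11): clear
  edge (15,11)–(13,2): clear
  midpoint (29/2,23/2) outside
  → clear
Obstacle 2 [(1,17) (9,13) (10,13) (11,17) (10,24)]:
  edge (1,17)–(9,13): clear
  edge (9,13)–(10,13): clear
  edge (10,13)–(11,17): clear
  edge (11,17)–(10,24): clear
  edge (10,24)–(1,17): clear
  midpoint (29/2,23/2) outside
  → clear
Obstacle 3 [(0,6) (3,0) (9,0) (10,11)]:
  edge (0,6)–(3,0): clear
  edge (3,0)–(9,0): clear
  edge (9,0)–(10,11): clear
  edge (10,11)–(0,6): clear
  midpoint (29/2,23/2) outside
  → clear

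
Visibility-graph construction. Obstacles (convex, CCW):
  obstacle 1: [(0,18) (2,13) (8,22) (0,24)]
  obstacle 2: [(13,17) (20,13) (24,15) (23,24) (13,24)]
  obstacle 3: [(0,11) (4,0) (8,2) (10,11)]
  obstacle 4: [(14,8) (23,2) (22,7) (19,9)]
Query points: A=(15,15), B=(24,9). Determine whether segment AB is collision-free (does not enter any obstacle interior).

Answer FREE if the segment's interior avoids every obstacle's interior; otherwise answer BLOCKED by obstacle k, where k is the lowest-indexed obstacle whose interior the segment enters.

FREE

Obstacle 1 [(0,18) (2,13) (8,22) (0,24)]:
  edge (0,18)–(2,13): clear
  edge (2,13)–(8,22): clear
  edge (8,22)–(0,24): clear
  edge (0,24)–(0,18): clear
  midpoint (39/2,12) outside
  → clear
Obstacle 2 [(13,17) (20,13) (24,15) (23,24) (13,24)]:
  edge (13,17)–(20,13): clear
  edge (20,13)–(24,15): clear
  edge (24,15)–(23,24): clear
  edge (23,24)–(13,24): clear
  edge (13,24)–(13,17): clear
  midpoint (39/2,12) outside
  → clear
Obstacle 3 [(0,11) (4,0) (8,2) (10,11)]:
  edge (0,11)–(4,0): clear
  edge (4,0)–(8,2): clear
  edge (8,2)–(10,11): clear
  edge (10,11)–(0,11): clear
  midpoint (39/2,12) outside
  → clear
Obstacle 4 [(14,8) (23,2) (22,7) (19,9)]:
  edge (14,8)–(23,2): clear
  edge (23,2)–(22,7): clear
  edge (22,7)–(19,9): clear
  edge (19,9)–(14,8): clear
  midpoint (39/2,12) outside
  → clear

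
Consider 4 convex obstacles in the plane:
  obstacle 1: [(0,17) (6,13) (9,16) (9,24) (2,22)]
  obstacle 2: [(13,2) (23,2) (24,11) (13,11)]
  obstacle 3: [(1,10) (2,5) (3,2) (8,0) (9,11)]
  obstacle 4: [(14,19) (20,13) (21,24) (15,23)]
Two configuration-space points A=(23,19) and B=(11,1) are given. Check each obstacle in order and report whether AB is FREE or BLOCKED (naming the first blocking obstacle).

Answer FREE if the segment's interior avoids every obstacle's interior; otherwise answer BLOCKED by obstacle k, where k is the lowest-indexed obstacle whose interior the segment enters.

BLOCKED by obstacle 2

Obstacle 1 [(0,17) (6,13) (9,16) (9,24) (2,22)]:
  edge (0,17)–(6,13): clear
  edge (6,13)–(9,16): clear
  edge (9,16)–(9,24): clear
  edge (9,24)–(2,22): clear
  edge (2,22)–(0,17): clear
  midpoint (17,10) outside
  → clear
Obstacle 2 [(13,2) (23,2) (24,11) (13,11)]:
  edge (13,2)–(23,2): clear
  edge (23,2)–(24,11): clear
  edge (24,11)–(13,11): crosses AB
  edge (13,11)–(13,2): crosses AB
  → BLOCKED
Obstacle 3 [(1,10) (2,5) (3,2) (8,0) (9,11)]:
  edge (1,10)–(2,5): clear
  edge (2,5)–(3,2): clear
  edge (3,2)–(8,0): clear
  edge (8,0)–(9,11): clear
  edge (9,11)–(1,10): clear
  midpoint (17,10) outside
  → clear
Obstacle 4 [(14,19) (20,13) (21,24) (15,23)]:
  edge (14,19)–(20,13): crosses AB
  edge (20,13)–(21,24): crosses AB
  edge (21,24)–(15,23): clear
  edge (15,23)–(14,19): clear
  → BLOCKED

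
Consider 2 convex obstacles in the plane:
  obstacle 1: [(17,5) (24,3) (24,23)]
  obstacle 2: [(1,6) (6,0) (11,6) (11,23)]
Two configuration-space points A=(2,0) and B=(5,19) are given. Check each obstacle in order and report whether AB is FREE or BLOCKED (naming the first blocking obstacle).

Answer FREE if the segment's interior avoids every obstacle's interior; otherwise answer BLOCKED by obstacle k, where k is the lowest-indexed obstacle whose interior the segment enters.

BLOCKED by obstacle 2

Obstacle 1 [(17,5) (24,3) (24,23)]:
  edge (17,5)–(24,3): clear
  edge (24,3)–(24,23): clear
  edge (24,23)–(17,5): clear
  midpoint (7/2,19/2) outside
  → clear
Obstacle 2 [(1,6) (6,0) (11,6) (11,23)]:
  edge (1,6)–(6,0): crosses AB
  edge (6,0)–(11,6): clear
  edge (11,6)–(11,23): clear
  edge (11,23)–(1,6): crosses AB
  → BLOCKED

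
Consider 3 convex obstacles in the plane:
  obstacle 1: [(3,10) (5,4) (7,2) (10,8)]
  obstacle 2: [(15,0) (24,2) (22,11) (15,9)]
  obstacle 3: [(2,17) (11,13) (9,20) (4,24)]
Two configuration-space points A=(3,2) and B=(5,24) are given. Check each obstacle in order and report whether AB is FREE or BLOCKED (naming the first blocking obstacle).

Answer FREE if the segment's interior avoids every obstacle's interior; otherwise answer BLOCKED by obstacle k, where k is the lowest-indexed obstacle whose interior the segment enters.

Obstacle 1 [(3,10) (5,4) (7,2) (10,8)]:
  edge (3,10)–(5,4): crosses AB
  edge (5,4)–(7,2): clear
  edge (7,2)–(10,8): clear
  edge (10,8)–(3,10): crosses AB
  → BLOCKED
Obstacle 2 [(15,0) (24,2) (22,11) (15,9)]:
  edge (15,0)–(24,2): clear
  edge (24,2)–(22,11): clear
  edge (22,11)–(15,9): clear
  edge (15,9)–(15,0): clear
  midpoint (4,13) outside
  → clear
Obstacle 3 [(2,17) (11,13) (9,20) (4,24)]:
  edge (2,17)–(11,13): crosses AB
  edge (11,13)–(9,20): clear
  edge (9,20)–(4,24): crosses AB
  edge (4,24)–(2,17): clear
  → BLOCKED

BLOCKED by obstacle 1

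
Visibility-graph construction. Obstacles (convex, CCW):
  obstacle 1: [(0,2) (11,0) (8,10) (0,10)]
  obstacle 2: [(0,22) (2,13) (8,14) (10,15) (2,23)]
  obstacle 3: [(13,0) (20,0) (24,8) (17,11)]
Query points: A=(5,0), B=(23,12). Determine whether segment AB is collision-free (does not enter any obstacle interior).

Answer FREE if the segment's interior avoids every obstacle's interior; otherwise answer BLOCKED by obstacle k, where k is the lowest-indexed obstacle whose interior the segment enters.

Obstacle 1 [(0,2) (11,0) (8,10) (0,10)]:
  edge (0,2)–(11,0): crosses AB
  edge (11,0)–(8,10): crosses AB
  edge (8,10)–(0,10): clear
  edge (0,10)–(0,2): clear
  → BLOCKED
Obstacle 2 [(0,22) (2,13) (8,14) (10,15) (2,23)]:
  edge (0,22)–(2,13): clear
  edge (2,13)–(8,14): clear
  edge (8,14)–(10,15): clear
  edge (10,15)–(2,23): clear
  edge (2,23)–(0,22): clear
  midpoint (14,6) outside
  → clear
Obstacle 3 [(13,0) (20,0) (24,8) (17,11)]:
  edge (13,0)–(20,0): clear
  edge (20,0)–(24,8): clear
  edge (24,8)–(17,11): crosses AB
  edge (17,11)–(13,0): crosses AB
  → BLOCKED

BLOCKED by obstacle 1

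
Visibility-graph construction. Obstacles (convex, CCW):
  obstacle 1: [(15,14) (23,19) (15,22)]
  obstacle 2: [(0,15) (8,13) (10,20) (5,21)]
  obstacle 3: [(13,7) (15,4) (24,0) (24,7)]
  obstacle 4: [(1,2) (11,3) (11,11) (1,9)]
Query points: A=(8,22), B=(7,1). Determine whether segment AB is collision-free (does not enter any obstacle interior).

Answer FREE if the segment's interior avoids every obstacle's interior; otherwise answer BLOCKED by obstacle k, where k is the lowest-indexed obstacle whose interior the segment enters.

Obstacle 1 [(15,14) (23,19) (15,22)]:
  edge (15,14)–(23,19): clear
  edge (23,19)–(15,22): clear
  edge (15,22)–(15,14): clear
  midpoint (15/2,23/2) outside
  → clear
Obstacle 2 [(0,15) (8,13) (10,20) (5,21)]:
  edge (0,15)–(8,13): crosses AB
  edge (8,13)–(10,20): clear
  edge (10,20)–(5,21): crosses AB
  edge (5,21)–(0,15): clear
  → BLOCKED
Obstacle 3 [(13,7) (15,4) (24,0) (24,7)]:
  edge (13,7)–(15,4): clear
  edge (15,4)–(24,0): clear
  edge (24,0)–(24,7): clear
  edge (24,7)–(13,7): clear
  midpoint (15/2,23/2) outside
  → clear
Obstacle 4 [(1,2) (11,3) (11,11) (1,9)]:
  edge (1,2)–(11,3): crosses AB
  edge (11,3)–(11,11): clear
  edge (11,11)–(1,9): crosses AB
  edge (1,9)–(1,2): clear
  → BLOCKED

BLOCKED by obstacle 2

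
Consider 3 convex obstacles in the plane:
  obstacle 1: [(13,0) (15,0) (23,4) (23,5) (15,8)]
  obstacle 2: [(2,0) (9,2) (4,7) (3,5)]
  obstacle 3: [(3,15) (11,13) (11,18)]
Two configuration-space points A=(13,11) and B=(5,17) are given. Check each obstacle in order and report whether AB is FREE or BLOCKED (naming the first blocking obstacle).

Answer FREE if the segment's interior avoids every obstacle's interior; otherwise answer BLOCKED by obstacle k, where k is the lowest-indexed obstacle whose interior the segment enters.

Obstacle 1 [(13,0) (15,0) (23,4) (23,5) (15,8)]:
  edge (13,0)–(15,0): clear
  edge (15,0)–(23,4): clear
  edge (23,4)–(23,5): clear
  edge (23,5)–(15,8): clear
  edge (15,8)–(13,0): clear
  midpoint (9,14) outside
  → clear
Obstacle 2 [(2,0) (9,2) (4,7) (3,5)]:
  edge (2,0)–(9,2): clear
  edge (9,2)–(4,7): clear
  edge (4,7)–(3,5): clear
  edge (3,5)–(2,0): clear
  midpoint (9,14) outside
  → clear
Obstacle 3 [(3,15) (11,13) (11,18)]:
  edge (3,15)–(11,13): crosses AB
  edge (11,13)–(11,18): clear
  edge (11,18)–(3,15): crosses AB
  → BLOCKED

BLOCKED by obstacle 3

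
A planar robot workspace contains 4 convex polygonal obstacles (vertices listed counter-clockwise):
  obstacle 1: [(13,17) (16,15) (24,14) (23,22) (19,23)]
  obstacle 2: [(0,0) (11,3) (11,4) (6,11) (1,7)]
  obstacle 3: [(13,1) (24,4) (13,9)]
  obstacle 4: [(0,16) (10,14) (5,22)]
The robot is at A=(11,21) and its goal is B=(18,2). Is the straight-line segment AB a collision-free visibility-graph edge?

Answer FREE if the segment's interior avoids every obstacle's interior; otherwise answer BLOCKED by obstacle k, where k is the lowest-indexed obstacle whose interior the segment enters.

BLOCKED by obstacle 3

Obstacle 1 [(13,17) (16,15) (24,14) (23,22) (19,23)]:
  edge (13,17)–(16,15): clear
  edge (16,15)–(24,14): clear
  edge (24,14)–(23,22): clear
  edge (23,22)–(19,23): clear
  edge (19,23)–(13,17): clear
  midpoint (29/2,23/2) outside
  → clear
Obstacle 2 [(0,0) (11,3) (11,4) (6,11) (1,7)]:
  edge (0,0)–(11,3): clear
  edge (11,3)–(11,4): clear
  edge (11,4)–(6,11): clear
  edge (6,11)–(1,7): clear
  edge (1,7)–(0,0): clear
  midpoint (29/2,23/2) outside
  → clear
Obstacle 3 [(13,1) (24,4) (13,9)]:
  edge (13,1)–(24,4): crosses AB
  edge (24,4)–(13,9): crosses AB
  edge (13,9)–(13,1): clear
  → BLOCKED
Obstacle 4 [(0,16) (10,14) (5,22)]:
  edge (0,16)–(10,14): clear
  edge (10,14)–(5,22): clear
  edge (5,22)–(0,16): clear
  midpoint (29/2,23/2) outside
  → clear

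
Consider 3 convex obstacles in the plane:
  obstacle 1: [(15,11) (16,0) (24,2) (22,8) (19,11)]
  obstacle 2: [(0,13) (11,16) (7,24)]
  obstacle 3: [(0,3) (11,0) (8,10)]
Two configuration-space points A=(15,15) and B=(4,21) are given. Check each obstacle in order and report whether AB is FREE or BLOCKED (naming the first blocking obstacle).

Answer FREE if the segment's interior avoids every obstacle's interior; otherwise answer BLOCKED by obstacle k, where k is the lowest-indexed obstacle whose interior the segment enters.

BLOCKED by obstacle 2

Obstacle 1 [(15,11) (16,0) (24,2) (22,8) (19,11)]:
  edge (15,11)–(16,0): clear
  edge (16,0)–(24,2): clear
  edge (24,2)–(22,8): clear
  edge (22,8)–(19,11): clear
  edge (19,11)–(15,11): clear
  midpoint (19/2,18) outside
  → clear
Obstacle 2 [(0,13) (11,16) (7,24)]:
  edge (0,13)–(11,16): clear
  edge (11,16)–(7,24): crosses AB
  edge (7,24)–(0,13): crosses AB
  → BLOCKED
Obstacle 3 [(0,3) (11,0) (8,10)]:
  edge (0,3)–(11,0): clear
  edge (11,0)–(8,10): clear
  edge (8,10)–(0,3): clear
  midpoint (19/2,18) outside
  → clear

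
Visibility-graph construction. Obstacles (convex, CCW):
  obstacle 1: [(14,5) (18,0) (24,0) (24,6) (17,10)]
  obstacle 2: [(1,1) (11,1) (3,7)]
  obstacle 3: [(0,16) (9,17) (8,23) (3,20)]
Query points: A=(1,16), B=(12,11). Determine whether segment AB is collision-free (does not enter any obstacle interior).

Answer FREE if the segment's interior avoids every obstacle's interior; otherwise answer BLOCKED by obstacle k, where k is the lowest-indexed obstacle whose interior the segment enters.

Obstacle 1 [(14,5) (18,0) (24,0) (24,6) (17,10)]:
  edge (14,5)–(18,0): clear
  edge (18,0)–(24,0): clear
  edge (24,0)–(24,6): clear
  edge (24,6)–(17,10): clear
  edge (17,10)–(14,5): clear
  midpoint (13/2,27/2) outside
  → clear
Obstacle 2 [(1,1) (11,1) (3,7)]:
  edge (1,1)–(11,1): clear
  edge (11,1)–(3,7): clear
  edge (3,7)–(1,1): clear
  midpoint (13/2,27/2) outside
  → clear
Obstacle 3 [(0,16) (9,17) (8,23) (3,20)]:
  edge (0,16)–(9,17): clear
  edge (9,17)–(8,23): clear
  edge (8,23)–(3,20): clear
  edge (3,20)–(0,16): clear
  midpoint (13/2,27/2) outside
  → clear

FREE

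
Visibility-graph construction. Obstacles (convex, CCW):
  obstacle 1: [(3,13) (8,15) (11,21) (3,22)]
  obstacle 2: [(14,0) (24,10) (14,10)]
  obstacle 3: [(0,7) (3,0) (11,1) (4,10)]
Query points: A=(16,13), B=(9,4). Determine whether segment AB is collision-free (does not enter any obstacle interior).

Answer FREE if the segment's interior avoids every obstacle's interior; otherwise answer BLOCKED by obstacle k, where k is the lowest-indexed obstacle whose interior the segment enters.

Obstacle 1 [(3,13) (8,15) (11,21) (3,22)]:
  edge (3,13)–(8,15): clear
  edge (8,15)–(11,21): clear
  edge (11,21)–(3,22): clear
  edge (3,22)–(3,13): clear
  midpoint (25/2,17/2) outside
  → clear
Obstacle 2 [(14,0) (24,10) (14,10)]:
  edge (14,0)–(24,10): clear
  edge (24,10)–(14,10): clear
  edge (14,10)–(14,0): clear
  midpoint (25/2,17/2) outside
  → clear
Obstacle 3 [(0,7) (3,0) (11,1) (4,10)]:
  edge (0,7)–(3,0): clear
  edge (3,0)–(11,1): clear
  edge (11,1)–(4,10): clear
  edge (4,10)–(0,7): clear
  midpoint (25/2,17/2) outside
  → clear

FREE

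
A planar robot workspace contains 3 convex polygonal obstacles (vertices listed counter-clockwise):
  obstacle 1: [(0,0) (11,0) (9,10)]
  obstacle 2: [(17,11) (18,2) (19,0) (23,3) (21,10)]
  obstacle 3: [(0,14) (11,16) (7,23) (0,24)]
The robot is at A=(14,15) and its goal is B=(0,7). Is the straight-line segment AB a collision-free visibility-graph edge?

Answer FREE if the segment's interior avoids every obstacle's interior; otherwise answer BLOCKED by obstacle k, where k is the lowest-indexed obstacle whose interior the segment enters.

Obstacle 1 [(0,0) (11,0) (9,10)]:
  edge (0,0)–(11,0): clear
  edge (11,0)–(9,10): clear
  edge (9,10)–(0,0): clear
  midpoint (7,11) outside
  → clear
Obstacle 2 [(17,11) (18,2) (19,0) (23,3) (21,10)]:
  edge (17,11)–(18,2): clear
  edge (18,2)–(19,0): clear
  edge (19,0)–(23,3): clear
  edge (23,3)–(21,10): clear
  edge (21,10)–(17,11): clear
  midpoint (7,11) outside
  → clear
Obstacle 3 [(0,14) (11,16) (7,23) (0,24)]:
  edge (0,14)–(11,16): clear
  edge (11,16)–(7,23): clear
  edge (7,23)–(0,24): clear
  edge (0,24)–(0,14): clear
  midpoint (7,11) outside
  → clear

FREE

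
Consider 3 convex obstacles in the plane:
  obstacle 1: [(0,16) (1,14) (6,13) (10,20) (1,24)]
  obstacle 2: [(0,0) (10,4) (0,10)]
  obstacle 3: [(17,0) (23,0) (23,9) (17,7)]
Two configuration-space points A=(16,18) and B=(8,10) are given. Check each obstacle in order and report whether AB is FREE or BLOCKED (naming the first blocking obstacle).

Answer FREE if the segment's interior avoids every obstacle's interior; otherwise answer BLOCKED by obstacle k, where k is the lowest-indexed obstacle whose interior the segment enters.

FREE

Obstacle 1 [(0,16) (1,14) (6,13) (10,20) (1,24)]:
  edge (0,16)–(1,14): clear
  edge (1,14)–(6,13): clear
  edge (6,13)–(10,20): clear
  edge (10,20)–(1,24): clear
  edge (1,24)–(0,16): clear
  midpoint (12,14) outside
  → clear
Obstacle 2 [(0,0) (10,4) (0,10)]:
  edge (0,0)–(10,4): clear
  edge (10,4)–(0,10): clear
  edge (0,10)–(0,0): clear
  midpoint (12,14) outside
  → clear
Obstacle 3 [(17,0) (23,0) (23,9) (17,7)]:
  edge (17,0)–(23,0): clear
  edge (23,0)–(23,9): clear
  edge (23,9)–(17,7): clear
  edge (17,7)–(17,0): clear
  midpoint (12,14) outside
  → clear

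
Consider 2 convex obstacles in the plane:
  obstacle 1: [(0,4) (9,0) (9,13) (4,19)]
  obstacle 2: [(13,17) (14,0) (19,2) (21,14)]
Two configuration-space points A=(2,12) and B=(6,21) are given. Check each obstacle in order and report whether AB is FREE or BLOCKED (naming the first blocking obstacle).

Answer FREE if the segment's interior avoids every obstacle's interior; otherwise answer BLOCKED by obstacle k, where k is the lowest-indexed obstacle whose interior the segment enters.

BLOCKED by obstacle 1

Obstacle 1 [(0,4) (9,0) (9,13) (4,19)]:
  edge (0,4)–(9,0): clear
  edge (9,0)–(9,13): clear
  edge (9,13)–(4,19): crosses AB
  edge (4,19)–(0,4): crosses AB
  → BLOCKED
Obstacle 2 [(13,17) (14,0) (19,2) (21,14)]:
  edge (13,17)–(14,0): clear
  edge (14,0)–(19,2): clear
  edge (19,2)–(21,14): clear
  edge (21,14)–(13,17): clear
  midpoint (4,33/2) outside
  → clear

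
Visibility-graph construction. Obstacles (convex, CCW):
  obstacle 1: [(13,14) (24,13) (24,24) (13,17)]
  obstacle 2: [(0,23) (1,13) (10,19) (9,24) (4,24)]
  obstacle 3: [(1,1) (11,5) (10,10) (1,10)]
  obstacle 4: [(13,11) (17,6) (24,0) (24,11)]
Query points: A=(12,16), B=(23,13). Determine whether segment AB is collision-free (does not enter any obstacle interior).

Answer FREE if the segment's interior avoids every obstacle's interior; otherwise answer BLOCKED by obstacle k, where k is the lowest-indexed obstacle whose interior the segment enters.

Obstacle 1 [(13,14) (24,13) (24,24) (13,17)]:
  edge (13,14)–(24,13): crosses AB
  edge (24,13)–(24,24): clear
  edge (24,24)–(13,17): clear
  edge (13,17)–(13,14): crosses AB
  → BLOCKED
Obstacle 2 [(0,23) (1,13) (10,19) (9,24) (4,24)]:
  edge (0,23)–(1,13): clear
  edge (1,13)–(10,19): clear
  edge (10,19)–(9,24): clear
  edge (9,24)–(4,24): clear
  edge (4,24)–(0,23): clear
  midpoint (35/2,29/2) outside
  → clear
Obstacle 3 [(1,1) (11,5) (10,10) (1,10)]:
  edge (1,1)–(11,5): clear
  edge (11,5)–(10,10): clear
  edge (10,10)–(1,10): clear
  edge (1,10)–(1,1): clear
  midpoint (35/2,29/2) outside
  → clear
Obstacle 4 [(13,11) (17,6) (24,0) (24,11)]:
  edge (13,11)–(17,6): clear
  edge (17,6)–(24,0): clear
  edge (24,0)–(24,11): clear
  edge (24,11)–(13,11): clear
  midpoint (35/2,29/2) outside
  → clear

BLOCKED by obstacle 1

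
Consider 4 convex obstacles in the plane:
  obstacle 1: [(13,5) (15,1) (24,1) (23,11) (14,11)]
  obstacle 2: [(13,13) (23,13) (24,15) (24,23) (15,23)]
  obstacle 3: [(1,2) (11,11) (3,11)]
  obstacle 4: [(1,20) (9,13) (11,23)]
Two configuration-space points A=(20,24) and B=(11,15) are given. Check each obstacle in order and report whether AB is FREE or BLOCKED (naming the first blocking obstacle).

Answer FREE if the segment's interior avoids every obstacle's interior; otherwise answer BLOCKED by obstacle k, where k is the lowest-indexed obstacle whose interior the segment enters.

BLOCKED by obstacle 2

Obstacle 1 [(13,5) (15,1) (24,1) (23,11) (14,11)]:
  edge (13,5)–(15,1): clear
  edge (15,1)–(24,1): clear
  edge (24,1)–(23,11): clear
  edge (23,11)–(14,11): clear
  edge (14,11)–(13,5): clear
  midpoint (31/2,39/2) outside
  → clear
Obstacle 2 [(13,13) (23,13) (24,15) (24,23) (15,23)]:
  edge (13,13)–(23,13): clear
  edge (23,13)–(24,15): clear
  edge (24,15)–(24,23): clear
  edge (24,23)–(15,23): crosses AB
  edge (15,23)–(13,13): crosses AB
  → BLOCKED
Obstacle 3 [(1,2) (11,11) (3,11)]:
  edge (1,2)–(11,11): clear
  edge (11,11)–(3,11): clear
  edge (3,11)–(1,2): clear
  midpoint (31/2,39/2) outside
  → clear
Obstacle 4 [(1,20) (9,13) (11,23)]:
  edge (1,20)–(9,13): clear
  edge (9,13)–(11,23): clear
  edge (11,23)–(1,20): clear
  midpoint (31/2,39/2) outside
  → clear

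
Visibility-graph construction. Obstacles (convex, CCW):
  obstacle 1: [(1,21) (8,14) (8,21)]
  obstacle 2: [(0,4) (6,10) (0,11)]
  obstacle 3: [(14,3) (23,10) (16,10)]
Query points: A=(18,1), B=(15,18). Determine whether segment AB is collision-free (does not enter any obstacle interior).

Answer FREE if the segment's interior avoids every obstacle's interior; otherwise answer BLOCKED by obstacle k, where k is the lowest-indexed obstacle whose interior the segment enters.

BLOCKED by obstacle 3

Obstacle 1 [(1,21) (8,14) (8,21)]:
  edge (1,21)–(8,14): clear
  edge (8,14)–(8,21): clear
  edge (8,21)–(1,21): clear
  midpoint (33/2,19/2) outside
  → clear
Obstacle 2 [(0,4) (6,10) (0,11)]:
  edge (0,4)–(6,10): clear
  edge (6,10)–(0,11): clear
  edge (0,11)–(0,4): clear
  midpoint (33/2,19/2) outside
  → clear
Obstacle 3 [(14,3) (23,10) (16,10)]:
  edge (14,3)–(23,10): crosses AB
  edge (23,10)–(16,10): crosses AB
  edge (16,10)–(14,3): clear
  → BLOCKED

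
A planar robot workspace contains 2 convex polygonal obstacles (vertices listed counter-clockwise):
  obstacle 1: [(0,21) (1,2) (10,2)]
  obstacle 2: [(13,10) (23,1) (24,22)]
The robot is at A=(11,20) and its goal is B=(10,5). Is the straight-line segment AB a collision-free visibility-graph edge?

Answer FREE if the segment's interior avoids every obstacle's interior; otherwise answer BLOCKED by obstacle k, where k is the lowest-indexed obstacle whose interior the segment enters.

FREE

Obstacle 1 [(0,21) (1,2) (10,2)]:
  edge (0,21)–(1,2): clear
  edge (1,2)–(10,2): clear
  edge (10,2)–(0,21): clear
  midpoint (21/2,25/2) outside
  → clear
Obstacle 2 [(13,10) (23,1) (24,22)]:
  edge (13,10)–(23,1): clear
  edge (23,1)–(24,22): clear
  edge (24,22)–(13,10): clear
  midpoint (21/2,25/2) outside
  → clear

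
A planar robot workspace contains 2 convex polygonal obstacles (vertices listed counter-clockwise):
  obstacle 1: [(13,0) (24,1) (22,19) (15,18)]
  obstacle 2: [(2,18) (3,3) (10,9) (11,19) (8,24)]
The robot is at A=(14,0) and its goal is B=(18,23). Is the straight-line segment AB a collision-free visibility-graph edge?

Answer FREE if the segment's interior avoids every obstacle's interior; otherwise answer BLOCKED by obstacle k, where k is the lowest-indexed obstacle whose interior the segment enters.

BLOCKED by obstacle 1

Obstacle 1 [(13,0) (24,1) (22,19) (15,18)]:
  edge (13,0)–(24,1): crosses AB
  edge (24,1)–(22,19): clear
  edge (22,19)–(15,18): crosses AB
  edge (15,18)–(13,0): clear
  → BLOCKED
Obstacle 2 [(2,18) (3,3) (10,9) (11,19) (8,24)]:
  edge (2,18)–(3,3): clear
  edge (3,3)–(10,9): clear
  edge (10,9)–(11,19): clear
  edge (11,19)–(8,24): clear
  edge (8,24)–(2,18): clear
  midpoint (16,23/2) outside
  → clear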